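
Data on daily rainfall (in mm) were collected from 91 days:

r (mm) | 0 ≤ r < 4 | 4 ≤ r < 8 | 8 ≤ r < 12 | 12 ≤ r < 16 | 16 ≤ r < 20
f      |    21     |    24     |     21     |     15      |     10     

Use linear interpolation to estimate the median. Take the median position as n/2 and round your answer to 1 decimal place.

Cumulative frequencies: 21, 45, 66, 81, 91
n = 91; position = n/2 = 45.5.
This falls in the class 8 ≤ r < 12: L = 8, F = 45, f = 21, h = 4.
Median ≈ 8 + ((45.5 − 45) / 21) × 4 = 8.0952

8.1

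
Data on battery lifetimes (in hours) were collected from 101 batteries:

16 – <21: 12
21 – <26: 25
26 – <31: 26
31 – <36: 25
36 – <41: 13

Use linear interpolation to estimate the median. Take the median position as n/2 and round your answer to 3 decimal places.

28.596

Cumulative frequencies: 12, 37, 63, 88, 101
n = 101; position = n/2 = 50.5.
This falls in the class 26 – <31: L = 26, F = 37, f = 26, h = 5.
Median ≈ 26 + ((50.5 − 37) / 26) × 5 = 28.5962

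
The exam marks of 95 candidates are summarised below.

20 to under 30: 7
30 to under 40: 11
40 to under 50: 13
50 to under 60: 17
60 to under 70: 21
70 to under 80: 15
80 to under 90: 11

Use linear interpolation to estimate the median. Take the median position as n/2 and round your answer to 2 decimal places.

Cumulative frequencies: 7, 18, 31, 48, 69, 84, 95
n = 95; position = n/2 = 47.5.
This falls in the class 50 to under 60: L = 50, F = 31, f = 17, h = 10.
Median ≈ 50 + ((47.5 − 31) / 17) × 10 = 59.7059

59.71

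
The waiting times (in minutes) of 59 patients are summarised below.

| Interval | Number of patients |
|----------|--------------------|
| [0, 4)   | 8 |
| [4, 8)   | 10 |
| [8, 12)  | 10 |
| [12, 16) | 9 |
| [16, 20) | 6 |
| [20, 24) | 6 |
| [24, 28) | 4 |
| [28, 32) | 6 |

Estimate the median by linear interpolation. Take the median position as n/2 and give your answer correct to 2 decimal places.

12.67

Cumulative frequencies: 8, 18, 28, 37, 43, 49, 53, 59
n = 59; position = n/2 = 29.5.
This falls in the class [12, 16): L = 12, F = 28, f = 9, h = 4.
Median ≈ 12 + ((29.5 − 28) / 9) × 4 = 12.6667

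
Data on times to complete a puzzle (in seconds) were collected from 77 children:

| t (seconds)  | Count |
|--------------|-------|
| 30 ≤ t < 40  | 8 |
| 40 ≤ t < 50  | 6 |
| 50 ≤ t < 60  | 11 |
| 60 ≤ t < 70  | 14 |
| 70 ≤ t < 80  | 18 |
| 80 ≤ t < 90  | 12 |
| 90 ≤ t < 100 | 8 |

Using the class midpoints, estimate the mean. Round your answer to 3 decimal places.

Midpoints: 35, 45, 55, 65, 75, 85, 95
Σfm = 8×35 + 6×45 + 11×55 + 14×65 + 18×75 + 12×85 + 8×95 = 5195
n = Σf = 77
Mean = 5195 / 77 = 67.4675

67.468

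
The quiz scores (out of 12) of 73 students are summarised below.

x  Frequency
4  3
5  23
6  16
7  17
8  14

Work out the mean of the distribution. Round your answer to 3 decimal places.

Values: 4, 5, 6, 7, 8
Σfx = 3×4 + 23×5 + 16×6 + 17×7 + 14×8 = 454
n = Σf = 73
Mean = 454 / 73 = 6.2192

6.219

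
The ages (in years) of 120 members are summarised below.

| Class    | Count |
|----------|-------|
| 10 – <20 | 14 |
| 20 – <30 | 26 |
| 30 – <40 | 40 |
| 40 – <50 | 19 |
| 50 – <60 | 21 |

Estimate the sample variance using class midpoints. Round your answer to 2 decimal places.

Midpoints: 15, 25, 35, 45, 55
n = 120, Σfm = 4270, mean = 35.5833
Σfm² = 170400
Σf(m − x̄)² = Σfm² − (Σfm)²/n = 170400 − 4270²/120 = 18459.1667
Sample variance = 18459.1667 / 119 = 155.1190

155.12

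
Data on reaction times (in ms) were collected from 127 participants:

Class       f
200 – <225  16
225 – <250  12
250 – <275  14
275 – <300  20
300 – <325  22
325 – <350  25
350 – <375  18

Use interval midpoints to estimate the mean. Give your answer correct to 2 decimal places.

295.37

Midpoints: 212.5, 237.5, 262.5, 287.5, 312.5, 337.5, 362.5
Σfm = 16×212.5 + 12×237.5 + 14×262.5 + 20×287.5 + 22×312.5 + 25×337.5 + 18×362.5 = 37512.5
n = Σf = 127
Mean = 37512.5 / 127 = 295.3740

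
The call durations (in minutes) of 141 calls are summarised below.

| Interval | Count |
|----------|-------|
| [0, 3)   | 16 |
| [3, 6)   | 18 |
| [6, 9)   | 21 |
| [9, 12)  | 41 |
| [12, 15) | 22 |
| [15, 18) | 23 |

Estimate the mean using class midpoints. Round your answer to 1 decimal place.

9.7

Midpoints: 1.5, 4.5, 7.5, 10.5, 13.5, 16.5
Σfm = 16×1.5 + 18×4.5 + 21×7.5 + 41×10.5 + 22×13.5 + 23×16.5 = 1369.5
n = Σf = 141
Mean = 1369.5 / 141 = 9.7128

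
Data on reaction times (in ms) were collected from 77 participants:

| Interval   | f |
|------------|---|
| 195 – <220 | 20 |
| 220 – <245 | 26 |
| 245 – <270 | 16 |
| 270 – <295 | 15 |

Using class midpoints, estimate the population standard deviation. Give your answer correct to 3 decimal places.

Midpoints: 207.5, 232.5, 257.5, 282.5
n = 77, Σfm = 18552.5, mean = 240.9416
Σfm² = 4524581.25
Σf(m − x̄)² = Σfm² − (Σfm)²/n = 4524581.25 − 18552.5²/77 = 54512.9870
Population variance = 54512.9870 / 77 = 707.9609
Standard deviation = √707.9609 = 26.6075

26.608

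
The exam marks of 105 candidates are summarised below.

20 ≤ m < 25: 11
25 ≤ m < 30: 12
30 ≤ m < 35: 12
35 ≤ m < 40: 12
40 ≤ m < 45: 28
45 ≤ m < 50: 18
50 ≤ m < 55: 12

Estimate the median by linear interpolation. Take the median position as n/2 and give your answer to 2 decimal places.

Cumulative frequencies: 11, 23, 35, 47, 75, 93, 105
n = 105; position = n/2 = 52.5.
This falls in the class 40 ≤ m < 45: L = 40, F = 47, f = 28, h = 5.
Median ≈ 40 + ((52.5 − 47) / 28) × 5 = 40.9821

40.98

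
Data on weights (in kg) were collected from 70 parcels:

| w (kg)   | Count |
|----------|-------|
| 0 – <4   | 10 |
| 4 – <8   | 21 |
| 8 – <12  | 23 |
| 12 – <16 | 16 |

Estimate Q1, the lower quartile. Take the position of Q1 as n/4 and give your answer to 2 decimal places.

Cumulative frequencies: 10, 31, 54, 70
n = 70; position = n/4 = 17.5.
This falls in the class 4 – <8: L = 4, F = 10, f = 21, h = 4.
Lower quartile ≈ 4 + ((17.5 − 10) / 21) × 4 = 5.4286

5.43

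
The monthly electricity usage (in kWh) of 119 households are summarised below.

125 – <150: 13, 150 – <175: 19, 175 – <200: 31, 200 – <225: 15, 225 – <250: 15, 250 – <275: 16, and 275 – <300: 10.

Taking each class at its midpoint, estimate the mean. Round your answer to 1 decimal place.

Midpoints: 137.5, 162.5, 187.5, 212.5, 237.5, 262.5, 287.5
Σfm = 13×137.5 + 19×162.5 + 31×187.5 + 15×212.5 + 15×237.5 + 16×262.5 + 10×287.5 = 24512.5
n = Σf = 119
Mean = 24512.5 / 119 = 205.9874

206.0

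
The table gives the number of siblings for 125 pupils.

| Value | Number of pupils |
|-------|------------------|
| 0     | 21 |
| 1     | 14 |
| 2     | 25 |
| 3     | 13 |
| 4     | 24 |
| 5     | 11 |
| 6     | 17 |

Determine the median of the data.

Cumulative frequencies: 21, 35, 60, 73, 97, 108, 125
n = 125, so the median is the value in position (n+1)/2 = 63.
Position 63 falls at value 3.

3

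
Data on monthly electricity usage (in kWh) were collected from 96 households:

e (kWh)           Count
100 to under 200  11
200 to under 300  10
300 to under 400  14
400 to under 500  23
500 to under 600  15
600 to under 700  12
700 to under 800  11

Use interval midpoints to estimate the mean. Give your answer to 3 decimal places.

455.208

Midpoints: 150, 250, 350, 450, 550, 650, 750
Σfm = 11×150 + 10×250 + 14×350 + 23×450 + 15×550 + 12×650 + 11×750 = 43700
n = Σf = 96
Mean = 43700 / 96 = 455.2083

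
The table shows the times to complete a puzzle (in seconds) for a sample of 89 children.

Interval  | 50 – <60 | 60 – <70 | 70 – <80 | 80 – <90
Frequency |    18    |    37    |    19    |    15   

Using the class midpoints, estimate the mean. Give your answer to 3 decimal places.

68.483

Midpoints: 55, 65, 75, 85
Σfm = 18×55 + 37×65 + 19×75 + 15×85 = 6095
n = Σf = 89
Mean = 6095 / 89 = 68.4831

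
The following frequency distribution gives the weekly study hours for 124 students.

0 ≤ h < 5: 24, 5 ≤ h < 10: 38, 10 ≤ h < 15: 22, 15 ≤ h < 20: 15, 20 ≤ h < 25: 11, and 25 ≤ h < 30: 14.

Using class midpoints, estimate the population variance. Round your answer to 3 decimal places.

Midpoints: 2.5, 7.5, 12.5, 17.5, 22.5, 27.5
n = 124, Σfm = 1515, mean = 12.2177
Σfm² = 26475
Σf(m − x̄)² = Σfm² − (Σfm)²/n = 26475 − 1515²/124 = 7965.1210
Population variance = 7965.1210 / 124 = 64.2348

64.235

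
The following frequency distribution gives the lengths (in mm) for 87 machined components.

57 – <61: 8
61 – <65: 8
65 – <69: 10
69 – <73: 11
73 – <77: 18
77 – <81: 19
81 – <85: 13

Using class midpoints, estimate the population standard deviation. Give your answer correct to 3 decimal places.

Midpoints: 59, 63, 67, 71, 75, 79, 83
n = 87, Σfm = 6357, mean = 73.0690
Σfm² = 469327
Σf(m − x̄)² = Σfm² − (Σfm)²/n = 469327 − 6357²/87 = 4827.5862
Population variance = 4827.5862 / 87 = 55.4895
Standard deviation = √55.4895 = 7.4491

7.449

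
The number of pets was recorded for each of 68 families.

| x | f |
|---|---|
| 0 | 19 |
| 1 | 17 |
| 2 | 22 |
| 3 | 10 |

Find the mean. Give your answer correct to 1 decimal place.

Values: 0, 1, 2, 3
Σfx = 19×0 + 17×1 + 22×2 + 10×3 = 91
n = Σf = 68
Mean = 91 / 68 = 1.3382

1.3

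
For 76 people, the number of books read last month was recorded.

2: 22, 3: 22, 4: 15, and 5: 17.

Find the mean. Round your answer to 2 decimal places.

3.36

Values: 2, 3, 4, 5
Σfx = 22×2 + 22×3 + 15×4 + 17×5 = 255
n = Σf = 76
Mean = 255 / 76 = 3.3553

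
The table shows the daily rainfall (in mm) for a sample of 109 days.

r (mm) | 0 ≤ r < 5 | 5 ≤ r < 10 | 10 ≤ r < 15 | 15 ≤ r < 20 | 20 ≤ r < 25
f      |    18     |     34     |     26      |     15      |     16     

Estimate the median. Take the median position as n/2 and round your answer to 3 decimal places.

10.481

Cumulative frequencies: 18, 52, 78, 93, 109
n = 109; position = n/2 = 54.5.
This falls in the class 10 ≤ r < 15: L = 10, F = 52, f = 26, h = 5.
Median ≈ 10 + ((54.5 − 52) / 26) × 5 = 10.4808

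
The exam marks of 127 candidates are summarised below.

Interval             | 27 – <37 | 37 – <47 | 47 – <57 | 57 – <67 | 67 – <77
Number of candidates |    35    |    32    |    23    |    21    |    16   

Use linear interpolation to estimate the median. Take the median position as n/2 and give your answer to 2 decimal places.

Cumulative frequencies: 35, 67, 90, 111, 127
n = 127; position = n/2 = 63.5.
This falls in the class 37 – <47: L = 37, F = 35, f = 32, h = 10.
Median ≈ 37 + ((63.5 − 35) / 32) × 10 = 45.9062

45.91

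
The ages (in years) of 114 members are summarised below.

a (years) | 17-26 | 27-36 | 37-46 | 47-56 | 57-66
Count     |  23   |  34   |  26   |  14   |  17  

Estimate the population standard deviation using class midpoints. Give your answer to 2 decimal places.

13.21

Midpoints: 21.5, 31.5, 41.5, 51.5, 61.5
n = 114, Σfm = 4411, mean = 38.6930
Σfm² = 190576.5
Σf(m − x̄)² = Σfm² − (Σfm)²/n = 190576.5 − 4411²/114 = 19901.7544
Population variance = 19901.7544 / 114 = 174.5768
Standard deviation = √174.5768 = 13.2128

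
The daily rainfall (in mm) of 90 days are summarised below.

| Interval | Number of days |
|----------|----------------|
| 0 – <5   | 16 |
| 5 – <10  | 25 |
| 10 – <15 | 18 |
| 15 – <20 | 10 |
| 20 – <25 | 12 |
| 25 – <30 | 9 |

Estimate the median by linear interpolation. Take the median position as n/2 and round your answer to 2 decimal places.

Cumulative frequencies: 16, 41, 59, 69, 81, 90
n = 90; position = n/2 = 45.
This falls in the class 10 – <15: L = 10, F = 41, f = 18, h = 5.
Median ≈ 10 + ((45 − 41) / 18) × 5 = 11.1111

11.11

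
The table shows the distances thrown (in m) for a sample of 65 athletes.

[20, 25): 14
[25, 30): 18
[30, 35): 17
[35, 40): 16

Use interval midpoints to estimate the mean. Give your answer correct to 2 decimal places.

30.19

Midpoints: 22.5, 27.5, 32.5, 37.5
Σfm = 14×22.5 + 18×27.5 + 17×32.5 + 16×37.5 = 1962.5
n = Σf = 65
Mean = 1962.5 / 65 = 30.1923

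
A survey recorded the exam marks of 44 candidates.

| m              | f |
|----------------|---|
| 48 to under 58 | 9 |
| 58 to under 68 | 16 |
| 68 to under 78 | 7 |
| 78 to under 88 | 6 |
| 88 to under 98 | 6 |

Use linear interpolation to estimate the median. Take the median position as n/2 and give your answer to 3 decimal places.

66.125

Cumulative frequencies: 9, 25, 32, 38, 44
n = 44; position = n/2 = 22.
This falls in the class 58 to under 68: L = 58, F = 9, f = 16, h = 10.
Median ≈ 58 + ((22 − 9) / 16) × 10 = 66.1250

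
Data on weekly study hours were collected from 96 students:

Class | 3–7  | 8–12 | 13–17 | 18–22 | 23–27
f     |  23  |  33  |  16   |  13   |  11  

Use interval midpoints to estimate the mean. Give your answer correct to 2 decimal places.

Midpoints: 5, 10, 15, 20, 25
Σfm = 23×5 + 33×10 + 16×15 + 13×20 + 11×25 = 1220
n = Σf = 96
Mean = 1220 / 96 = 12.7083

12.71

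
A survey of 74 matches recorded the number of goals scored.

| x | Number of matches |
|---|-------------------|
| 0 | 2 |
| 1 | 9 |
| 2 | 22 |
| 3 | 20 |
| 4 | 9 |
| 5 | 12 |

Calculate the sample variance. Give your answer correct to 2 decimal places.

1.79

Values: 0, 1, 2, 3, 4, 5
n = 74, Σfx = 209, mean = 2.8243
Σfx² = 721
Σf(x − x̄)² = Σfx² − (Σfx)²/n = 721 − 209²/74 = 130.7162
Sample variance = 130.7162 / 73 = 1.7906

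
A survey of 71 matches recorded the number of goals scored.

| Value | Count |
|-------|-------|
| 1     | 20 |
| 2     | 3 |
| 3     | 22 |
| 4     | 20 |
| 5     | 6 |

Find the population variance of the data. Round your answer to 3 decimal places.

Values: 1, 2, 3, 4, 5
n = 71, Σfx = 202, mean = 2.8451
Σfx² = 700
Σf(x − x̄)² = Σfx² − (Σfx)²/n = 700 − 202²/71 = 125.2958
Population variance = 125.2958 / 71 = 1.7647

1.765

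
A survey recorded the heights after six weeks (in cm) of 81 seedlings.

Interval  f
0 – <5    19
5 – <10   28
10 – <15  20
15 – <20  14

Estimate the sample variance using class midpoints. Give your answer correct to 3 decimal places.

Midpoints: 2.5, 7.5, 12.5, 17.5
n = 81, Σfm = 752.5, mean = 9.2901
Σfm² = 9106.25
Σf(m − x̄)² = Σfm² − (Σfm)²/n = 9106.25 − 752.5²/81 = 2115.4321
Sample variance = 2115.4321 / 80 = 26.4429

26.443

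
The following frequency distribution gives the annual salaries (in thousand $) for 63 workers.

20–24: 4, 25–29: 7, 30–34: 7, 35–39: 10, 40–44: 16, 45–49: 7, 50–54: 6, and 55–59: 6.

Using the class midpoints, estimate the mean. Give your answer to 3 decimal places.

Midpoints: 22, 27, 32, 37, 42, 47, 52, 57
Σfm = 4×22 + 7×27 + 7×32 + 10×37 + 16×42 + 7×47 + 6×52 + 6×57 = 2526
n = Σf = 63
Mean = 2526 / 63 = 40.0952

40.095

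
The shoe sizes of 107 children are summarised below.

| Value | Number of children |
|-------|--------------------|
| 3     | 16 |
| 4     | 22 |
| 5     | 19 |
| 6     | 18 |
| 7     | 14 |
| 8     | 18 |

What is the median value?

5

Cumulative frequencies: 16, 38, 57, 75, 89, 107
n = 107, so the median is the value in position (n+1)/2 = 54.
Position 54 falls at value 5.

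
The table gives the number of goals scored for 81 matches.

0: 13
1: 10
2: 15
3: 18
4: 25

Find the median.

3

Cumulative frequencies: 13, 23, 38, 56, 81
n = 81, so the median is the value in position (n+1)/2 = 41.
Position 41 falls at value 3.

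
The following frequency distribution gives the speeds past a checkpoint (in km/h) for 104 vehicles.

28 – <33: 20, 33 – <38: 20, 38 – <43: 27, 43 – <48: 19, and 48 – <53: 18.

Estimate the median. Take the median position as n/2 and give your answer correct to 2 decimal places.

Cumulative frequencies: 20, 40, 67, 86, 104
n = 104; position = n/2 = 52.
This falls in the class 38 – <43: L = 38, F = 40, f = 27, h = 5.
Median ≈ 38 + ((52 − 40) / 27) × 5 = 40.2222

40.22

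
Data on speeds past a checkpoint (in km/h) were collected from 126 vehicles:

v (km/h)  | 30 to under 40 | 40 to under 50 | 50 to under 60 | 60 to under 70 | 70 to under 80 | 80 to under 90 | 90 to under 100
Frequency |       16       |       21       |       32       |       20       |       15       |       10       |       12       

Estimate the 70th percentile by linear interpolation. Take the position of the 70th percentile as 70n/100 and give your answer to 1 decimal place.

69.6

Cumulative frequencies: 16, 37, 69, 89, 104, 114, 126
n = 126; position = 70n/100 = 88.2.
This falls in the class 60 to under 70: L = 60, F = 69, f = 20, h = 10.
70th percentile ≈ 60 + ((88.2 − 69) / 20) × 10 = 69.6000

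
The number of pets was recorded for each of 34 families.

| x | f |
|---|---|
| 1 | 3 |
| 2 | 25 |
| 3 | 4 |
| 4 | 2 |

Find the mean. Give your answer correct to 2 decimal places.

2.15

Values: 1, 2, 3, 4
Σfx = 3×1 + 25×2 + 4×3 + 2×4 = 73
n = Σf = 34
Mean = 73 / 34 = 2.1471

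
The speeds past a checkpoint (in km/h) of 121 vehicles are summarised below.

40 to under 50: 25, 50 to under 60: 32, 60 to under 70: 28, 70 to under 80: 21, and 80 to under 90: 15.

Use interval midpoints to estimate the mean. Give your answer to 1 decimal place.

Midpoints: 45, 55, 65, 75, 85
Σfm = 25×45 + 32×55 + 28×65 + 21×75 + 15×85 = 7555
n = Σf = 121
Mean = 7555 / 121 = 62.4380

62.4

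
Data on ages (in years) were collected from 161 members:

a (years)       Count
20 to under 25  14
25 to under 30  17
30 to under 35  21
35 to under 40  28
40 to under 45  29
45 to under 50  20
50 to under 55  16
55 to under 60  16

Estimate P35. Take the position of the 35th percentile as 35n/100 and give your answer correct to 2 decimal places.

35.78

Cumulative frequencies: 14, 31, 52, 80, 109, 129, 145, 161
n = 161; position = 35n/100 = 56.35.
This falls in the class 35 to under 40: L = 35, F = 52, f = 28, h = 5.
35th percentile ≈ 35 + ((56.35 − 52) / 28) × 5 = 35.7768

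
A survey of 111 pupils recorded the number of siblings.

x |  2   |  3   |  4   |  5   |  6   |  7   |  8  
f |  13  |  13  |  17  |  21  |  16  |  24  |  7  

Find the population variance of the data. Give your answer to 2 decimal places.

Values: 2, 3, 4, 5, 6, 7, 8
n = 111, Σfx = 558, mean = 5.0270
Σfx² = 3166
Σf(x − x̄)² = Σfx² − (Σfx)²/n = 3166 − 558²/111 = 360.9189
Population variance = 360.9189 / 111 = 3.2515

3.25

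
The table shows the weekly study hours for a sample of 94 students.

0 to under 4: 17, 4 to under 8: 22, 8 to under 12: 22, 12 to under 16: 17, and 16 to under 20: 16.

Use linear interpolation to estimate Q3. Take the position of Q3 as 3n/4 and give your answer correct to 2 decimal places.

Cumulative frequencies: 17, 39, 61, 78, 94
n = 94; position = 3n/4 = 70.5.
This falls in the class 12 to under 16: L = 12, F = 61, f = 17, h = 4.
Upper quartile ≈ 12 + ((70.5 − 61) / 17) × 4 = 14.2353

14.24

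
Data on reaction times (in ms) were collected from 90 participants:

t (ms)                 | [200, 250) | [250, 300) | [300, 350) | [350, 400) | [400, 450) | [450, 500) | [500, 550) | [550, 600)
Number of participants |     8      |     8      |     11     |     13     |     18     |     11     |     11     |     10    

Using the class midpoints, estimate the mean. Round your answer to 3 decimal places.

409.444

Midpoints: 225, 275, 325, 375, 425, 475, 525, 575
Σfm = 8×225 + 8×275 + 11×325 + 13×375 + 18×425 + 11×475 + 11×525 + 10×575 = 36850
n = Σf = 90
Mean = 36850 / 90 = 409.4444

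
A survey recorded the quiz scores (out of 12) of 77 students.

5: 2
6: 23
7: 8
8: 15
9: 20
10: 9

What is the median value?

8

Cumulative frequencies: 2, 25, 33, 48, 68, 77
n = 77, so the median is the value in position (n+1)/2 = 39.
Position 39 falls at value 8.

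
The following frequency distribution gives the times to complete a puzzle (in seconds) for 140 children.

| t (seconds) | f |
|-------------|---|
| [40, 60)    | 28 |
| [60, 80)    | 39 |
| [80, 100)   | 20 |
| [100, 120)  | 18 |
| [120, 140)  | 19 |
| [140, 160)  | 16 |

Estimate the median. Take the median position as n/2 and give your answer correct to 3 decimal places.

83.000

Cumulative frequencies: 28, 67, 87, 105, 124, 140
n = 140; position = n/2 = 70.
This falls in the class [80, 100): L = 80, F = 67, f = 20, h = 20.
Median ≈ 80 + ((70 − 67) / 20) × 20 = 83.0000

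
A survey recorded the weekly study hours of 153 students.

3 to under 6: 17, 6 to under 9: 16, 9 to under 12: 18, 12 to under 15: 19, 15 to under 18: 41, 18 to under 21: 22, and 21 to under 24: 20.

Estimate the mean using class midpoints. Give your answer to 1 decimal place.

Midpoints: 4.5, 7.5, 10.5, 13.5, 16.5, 19.5, 22.5
Σfm = 17×4.5 + 16×7.5 + 18×10.5 + 19×13.5 + 41×16.5 + 22×19.5 + 20×22.5 = 2197.5
n = Σf = 153
Mean = 2197.5 / 153 = 14.3627

14.4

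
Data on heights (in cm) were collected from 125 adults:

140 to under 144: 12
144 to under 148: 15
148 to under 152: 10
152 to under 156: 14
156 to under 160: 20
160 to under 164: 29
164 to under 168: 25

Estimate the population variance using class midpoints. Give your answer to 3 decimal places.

62.921

Midpoints: 142, 146, 150, 154, 158, 162, 166
n = 125, Σfm = 19558, mean = 156.4640
Σfm² = 3067988
Σf(m − x̄)² = Σfm² − (Σfm)²/n = 3067988 − 19558²/125 = 7865.0880
Population variance = 7865.0880 / 125 = 62.9207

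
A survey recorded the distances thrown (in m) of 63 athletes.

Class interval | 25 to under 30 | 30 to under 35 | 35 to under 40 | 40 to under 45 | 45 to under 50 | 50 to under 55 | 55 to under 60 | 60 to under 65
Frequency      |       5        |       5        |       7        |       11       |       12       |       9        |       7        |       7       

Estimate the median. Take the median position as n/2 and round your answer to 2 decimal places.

46.46

Cumulative frequencies: 5, 10, 17, 28, 40, 49, 56, 63
n = 63; position = n/2 = 31.5.
This falls in the class 45 to under 50: L = 45, F = 28, f = 12, h = 5.
Median ≈ 45 + ((31.5 − 28) / 12) × 5 = 46.4583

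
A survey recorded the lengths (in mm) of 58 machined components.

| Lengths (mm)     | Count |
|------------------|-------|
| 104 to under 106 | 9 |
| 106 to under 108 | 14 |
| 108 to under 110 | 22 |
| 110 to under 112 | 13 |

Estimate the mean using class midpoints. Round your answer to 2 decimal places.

108.34

Midpoints: 105, 107, 109, 111
Σfm = 9×105 + 14×107 + 22×109 + 13×111 = 6284
n = Σf = 58
Mean = 6284 / 58 = 108.3448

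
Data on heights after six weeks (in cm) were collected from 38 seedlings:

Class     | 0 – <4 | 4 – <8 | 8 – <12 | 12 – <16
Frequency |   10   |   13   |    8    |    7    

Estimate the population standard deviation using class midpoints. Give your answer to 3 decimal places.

Midpoints: 2, 6, 10, 14
n = 38, Σfm = 276, mean = 7.2632
Σfm² = 2680
Σf(m − x̄)² = Σfm² − (Σfm)²/n = 2680 − 276²/38 = 675.3684
Population variance = 675.3684 / 38 = 17.7729
Standard deviation = √17.7729 = 4.2158

4.216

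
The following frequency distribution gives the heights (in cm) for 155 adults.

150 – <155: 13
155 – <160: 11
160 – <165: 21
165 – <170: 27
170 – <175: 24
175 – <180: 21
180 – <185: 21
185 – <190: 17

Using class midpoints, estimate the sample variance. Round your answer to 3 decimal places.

Midpoints: 152.5, 157.5, 162.5, 167.5, 172.5, 177.5, 182.5, 187.5
n = 155, Σfm = 26537.5, mean = 171.2097
Σfm² = 4560118.75
Σf(m − x̄)² = Σfm² − (Σfm)²/n = 4560118.75 − 26537.5²/155 = 16641.9355
Sample variance = 16641.9355 / 154 = 108.0645

108.065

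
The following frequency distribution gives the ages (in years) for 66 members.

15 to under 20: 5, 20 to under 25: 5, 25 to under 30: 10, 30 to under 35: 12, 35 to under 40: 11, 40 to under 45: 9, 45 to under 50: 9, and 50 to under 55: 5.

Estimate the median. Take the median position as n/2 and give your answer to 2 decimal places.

35.45

Cumulative frequencies: 5, 10, 20, 32, 43, 52, 61, 66
n = 66; position = n/2 = 33.
This falls in the class 35 to under 40: L = 35, F = 32, f = 11, h = 5.
Median ≈ 35 + ((33 − 32) / 11) × 5 = 35.4545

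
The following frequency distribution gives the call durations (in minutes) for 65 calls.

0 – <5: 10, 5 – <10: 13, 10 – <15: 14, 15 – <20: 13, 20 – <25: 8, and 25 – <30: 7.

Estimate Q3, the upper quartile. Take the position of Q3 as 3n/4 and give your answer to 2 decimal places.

19.52

Cumulative frequencies: 10, 23, 37, 50, 58, 65
n = 65; position = 3n/4 = 48.75.
This falls in the class 15 – <20: L = 15, F = 37, f = 13, h = 5.
Upper quartile ≈ 15 + ((48.75 − 37) / 13) × 5 = 19.5192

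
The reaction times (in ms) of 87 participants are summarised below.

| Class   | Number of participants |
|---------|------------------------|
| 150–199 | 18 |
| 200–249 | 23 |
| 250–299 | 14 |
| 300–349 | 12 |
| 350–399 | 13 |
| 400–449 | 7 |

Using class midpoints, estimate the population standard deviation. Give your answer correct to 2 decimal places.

Midpoints: 174.5, 224.5, 274.5, 324.5, 374.5, 424.5
n = 87, Σfm = 23881.5, mean = 274.5000
Σfm² = 7110471.75
Σf(m − x̄)² = Σfm² − (Σfm)²/n = 7110471.75 − 23881.5²/87 = 555000.0000
Population variance = 555000.0000 / 87 = 6379.3103
Standard deviation = √6379.3103 = 79.8706

79.87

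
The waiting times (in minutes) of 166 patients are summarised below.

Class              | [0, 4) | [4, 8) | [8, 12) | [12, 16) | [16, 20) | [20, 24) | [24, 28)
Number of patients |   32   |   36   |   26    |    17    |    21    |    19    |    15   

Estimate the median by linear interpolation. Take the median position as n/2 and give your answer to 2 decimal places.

10.31

Cumulative frequencies: 32, 68, 94, 111, 132, 151, 166
n = 166; position = n/2 = 83.
This falls in the class [8, 12): L = 8, F = 68, f = 26, h = 4.
Median ≈ 8 + ((83 − 68) / 26) × 4 = 10.3077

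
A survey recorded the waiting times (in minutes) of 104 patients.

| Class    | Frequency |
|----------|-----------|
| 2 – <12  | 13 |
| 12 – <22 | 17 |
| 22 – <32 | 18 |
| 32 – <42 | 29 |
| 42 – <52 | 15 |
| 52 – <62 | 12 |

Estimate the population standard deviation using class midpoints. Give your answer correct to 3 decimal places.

15.191

Midpoints: 7, 17, 27, 37, 47, 57
n = 104, Σfm = 3328, mean = 32.0000
Σfm² = 130496
Σf(m − x̄)² = Σfm² − (Σfm)²/n = 130496 − 3328²/104 = 24000.0000
Population variance = 24000.0000 / 104 = 230.7692
Standard deviation = √230.7692 = 15.1911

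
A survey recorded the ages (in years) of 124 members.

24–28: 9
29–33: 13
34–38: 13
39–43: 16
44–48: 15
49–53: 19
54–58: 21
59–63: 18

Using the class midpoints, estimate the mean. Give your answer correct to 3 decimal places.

45.919

Midpoints: 26, 31, 36, 41, 46, 51, 56, 61
Σfm = 9×26 + 13×31 + 13×36 + 16×41 + 15×46 + 19×51 + 21×56 + 18×61 = 5694
n = Σf = 124
Mean = 5694 / 124 = 45.9194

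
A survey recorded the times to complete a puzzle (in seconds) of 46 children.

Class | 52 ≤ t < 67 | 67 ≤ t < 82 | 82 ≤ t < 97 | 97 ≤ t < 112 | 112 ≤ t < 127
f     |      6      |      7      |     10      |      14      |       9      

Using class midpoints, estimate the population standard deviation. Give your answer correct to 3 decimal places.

19.448

Midpoints: 59.5, 74.5, 89.5, 104.5, 119.5
n = 46, Σfm = 4312, mean = 93.7391
Σfm² = 421601.5
Σf(m − x̄)² = Σfm² − (Σfm)²/n = 421601.5 − 4312²/46 = 17398.3696
Population variance = 17398.3696 / 46 = 378.2254
Standard deviation = √378.2254 = 19.4480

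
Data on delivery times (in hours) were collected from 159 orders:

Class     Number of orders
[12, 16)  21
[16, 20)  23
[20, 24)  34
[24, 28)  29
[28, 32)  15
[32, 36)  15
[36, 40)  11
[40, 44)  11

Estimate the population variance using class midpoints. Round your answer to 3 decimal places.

Midpoints: 14, 18, 22, 26, 30, 34, 38, 42
n = 159, Σfm = 4050, mean = 25.4717
Σfm² = 113756
Σf(m − x̄)² = Σfm² − (Σfm)²/n = 113756 − 4050²/159 = 10595.6226
Population variance = 10595.6226 / 159 = 66.6391

66.639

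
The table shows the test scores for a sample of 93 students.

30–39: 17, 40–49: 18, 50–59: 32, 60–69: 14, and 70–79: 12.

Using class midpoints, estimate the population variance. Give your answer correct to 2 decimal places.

Midpoints: 34.5, 44.5, 54.5, 64.5, 74.5
n = 93, Σfm = 4928.5, mean = 52.9946
Σfm² = 275773.25
Σf(m − x̄)² = Σfm² − (Σfm)²/n = 275773.25 − 4928.5²/93 = 14589.2473
Population variance = 14589.2473 / 93 = 156.8736

156.87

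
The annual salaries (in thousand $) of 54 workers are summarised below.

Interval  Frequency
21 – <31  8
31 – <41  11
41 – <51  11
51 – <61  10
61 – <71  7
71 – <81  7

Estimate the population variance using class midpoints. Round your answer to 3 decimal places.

Midpoints: 26, 36, 46, 56, 66, 76
n = 54, Σfm = 2664, mean = 49.3333
Σfm² = 145224
Σf(m − x̄)² = Σfm² − (Σfm)²/n = 145224 − 2664²/54 = 13800.0000
Population variance = 13800.0000 / 54 = 255.5556

255.556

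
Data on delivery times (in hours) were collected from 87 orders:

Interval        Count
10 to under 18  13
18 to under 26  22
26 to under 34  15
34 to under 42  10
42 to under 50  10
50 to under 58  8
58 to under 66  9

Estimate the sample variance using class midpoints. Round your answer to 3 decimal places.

Midpoints: 14, 22, 30, 38, 46, 54, 62
n = 87, Σfm = 2946, mean = 33.8621
Σfm² = 120220
Σf(m − x̄)² = Σfm² − (Σfm)²/n = 120220 − 2946²/87 = 20462.3448
Sample variance = 20462.3448 / 86 = 237.9342

237.934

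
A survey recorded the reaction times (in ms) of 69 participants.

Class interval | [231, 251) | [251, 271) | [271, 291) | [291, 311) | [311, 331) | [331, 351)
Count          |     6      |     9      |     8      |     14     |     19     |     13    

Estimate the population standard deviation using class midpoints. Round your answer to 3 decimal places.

31.299

Midpoints: 241, 261, 281, 301, 321, 341
n = 69, Σfm = 20789, mean = 301.2899
Σfm² = 6331109
Σf(m − x̄)² = Σfm² − (Σfm)²/n = 6331109 − 20789²/69 = 67594.2029
Population variance = 67594.2029 / 69 = 979.6261
Standard deviation = √979.6261 = 31.2990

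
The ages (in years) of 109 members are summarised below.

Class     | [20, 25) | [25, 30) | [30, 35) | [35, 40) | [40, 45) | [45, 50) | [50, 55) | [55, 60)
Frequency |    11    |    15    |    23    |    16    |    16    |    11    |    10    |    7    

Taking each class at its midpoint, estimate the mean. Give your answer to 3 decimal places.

Midpoints: 22.5, 27.5, 32.5, 37.5, 42.5, 47.5, 52.5, 57.5
Σfm = 11×22.5 + 15×27.5 + 23×32.5 + 16×37.5 + 16×42.5 + 11×47.5 + 10×52.5 + 7×57.5 = 4137.5
n = Σf = 109
Mean = 4137.5 / 109 = 37.9587

37.959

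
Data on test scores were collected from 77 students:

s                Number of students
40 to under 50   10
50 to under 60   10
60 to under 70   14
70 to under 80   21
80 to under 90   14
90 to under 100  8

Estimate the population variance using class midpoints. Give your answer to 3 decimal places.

Midpoints: 45, 55, 65, 75, 85, 95
n = 77, Σfm = 5435, mean = 70.5844
Σfm² = 401125
Σf(m − x̄)² = Σfm² − (Σfm)²/n = 401125 − 5435²/77 = 17498.7013
Population variance = 17498.7013 / 77 = 227.2559

227.256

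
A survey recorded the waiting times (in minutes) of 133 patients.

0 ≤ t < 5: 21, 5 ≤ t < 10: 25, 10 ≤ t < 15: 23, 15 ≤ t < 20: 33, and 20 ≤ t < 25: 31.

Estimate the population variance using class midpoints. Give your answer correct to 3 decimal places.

Midpoints: 2.5, 7.5, 12.5, 17.5, 22.5
n = 133, Σfm = 1802.5, mean = 13.5526
Σfm² = 30931.25
Σf(m − x̄)² = Σfm² − (Σfm)²/n = 30931.25 − 1802.5²/133 = 6502.6316
Population variance = 6502.6316 / 133 = 48.8920

48.892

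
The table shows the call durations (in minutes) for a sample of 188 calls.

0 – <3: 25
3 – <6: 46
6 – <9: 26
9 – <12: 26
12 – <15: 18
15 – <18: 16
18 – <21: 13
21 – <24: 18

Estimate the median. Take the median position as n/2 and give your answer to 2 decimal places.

Cumulative frequencies: 25, 71, 97, 123, 141, 157, 170, 188
n = 188; position = n/2 = 94.
This falls in the class 6 – <9: L = 6, F = 71, f = 26, h = 3.
Median ≈ 6 + ((94 − 71) / 26) × 3 = 8.6538

8.65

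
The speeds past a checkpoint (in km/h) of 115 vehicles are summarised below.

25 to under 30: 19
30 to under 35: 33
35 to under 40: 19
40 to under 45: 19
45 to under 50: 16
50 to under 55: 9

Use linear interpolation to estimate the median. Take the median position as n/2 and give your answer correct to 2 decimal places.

Cumulative frequencies: 19, 52, 71, 90, 106, 115
n = 115; position = n/2 = 57.5.
This falls in the class 35 to under 40: L = 35, F = 52, f = 19, h = 5.
Median ≈ 35 + ((57.5 − 52) / 19) × 5 = 36.4474

36.45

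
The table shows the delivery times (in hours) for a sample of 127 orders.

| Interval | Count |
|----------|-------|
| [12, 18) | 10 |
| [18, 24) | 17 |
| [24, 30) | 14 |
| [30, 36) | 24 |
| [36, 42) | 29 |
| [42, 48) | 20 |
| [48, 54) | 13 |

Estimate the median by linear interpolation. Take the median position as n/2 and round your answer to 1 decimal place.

35.6

Cumulative frequencies: 10, 27, 41, 65, 94, 114, 127
n = 127; position = n/2 = 63.5.
This falls in the class [30, 36): L = 30, F = 41, f = 24, h = 6.
Median ≈ 30 + ((63.5 − 41) / 24) × 6 = 35.6250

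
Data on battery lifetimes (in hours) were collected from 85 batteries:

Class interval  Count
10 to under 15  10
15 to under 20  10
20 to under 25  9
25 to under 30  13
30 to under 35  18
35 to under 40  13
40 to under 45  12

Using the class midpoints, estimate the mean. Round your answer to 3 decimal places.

28.735

Midpoints: 12.5, 17.5, 22.5, 27.5, 32.5, 37.5, 42.5
Σfm = 10×12.5 + 10×17.5 + 9×22.5 + 13×27.5 + 18×32.5 + 13×37.5 + 12×42.5 = 2442.5
n = Σf = 85
Mean = 2442.5 / 85 = 28.7353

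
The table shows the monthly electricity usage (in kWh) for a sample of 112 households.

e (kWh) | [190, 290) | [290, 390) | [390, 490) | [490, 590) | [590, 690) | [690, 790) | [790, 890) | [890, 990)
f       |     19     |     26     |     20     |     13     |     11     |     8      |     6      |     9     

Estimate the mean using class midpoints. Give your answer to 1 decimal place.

Midpoints: 240, 340, 440, 540, 640, 740, 840, 940
Σfm = 19×240 + 26×340 + 20×440 + 13×540 + 11×640 + 8×740 + 6×840 + 9×940 = 55680
n = Σf = 112
Mean = 55680 / 112 = 497.1429

497.1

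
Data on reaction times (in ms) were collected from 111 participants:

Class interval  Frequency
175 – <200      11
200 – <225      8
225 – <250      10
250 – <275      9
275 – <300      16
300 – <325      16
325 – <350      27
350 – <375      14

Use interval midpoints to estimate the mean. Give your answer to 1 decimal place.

290.9

Midpoints: 187.5, 212.5, 237.5, 262.5, 287.5, 312.5, 337.5, 362.5
Σfm = 11×187.5 + 8×212.5 + 10×237.5 + 9×262.5 + 16×287.5 + 16×312.5 + 27×337.5 + 14×362.5 = 32287.5
n = Σf = 111
Mean = 32287.5 / 111 = 290.8784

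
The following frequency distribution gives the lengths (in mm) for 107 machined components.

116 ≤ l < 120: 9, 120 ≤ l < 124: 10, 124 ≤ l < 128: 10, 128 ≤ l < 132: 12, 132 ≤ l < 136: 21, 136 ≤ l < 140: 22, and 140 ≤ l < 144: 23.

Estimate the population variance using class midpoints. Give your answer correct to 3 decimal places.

58.555

Midpoints: 118, 122, 126, 130, 134, 138, 142
n = 107, Σfm = 14218, mean = 132.8785
Σfm² = 1895532
Σf(m − x̄)² = Σfm² − (Σfm)²/n = 1895532 − 14218²/107 = 6265.4206
Population variance = 6265.4206 / 107 = 58.5553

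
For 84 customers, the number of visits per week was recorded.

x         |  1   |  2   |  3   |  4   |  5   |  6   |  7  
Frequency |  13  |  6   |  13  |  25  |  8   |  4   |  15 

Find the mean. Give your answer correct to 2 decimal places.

Values: 1, 2, 3, 4, 5, 6, 7
Σfx = 13×1 + 6×2 + 13×3 + 25×4 + 8×5 + 4×6 + 15×7 = 333
n = Σf = 84
Mean = 333 / 84 = 3.9643

3.96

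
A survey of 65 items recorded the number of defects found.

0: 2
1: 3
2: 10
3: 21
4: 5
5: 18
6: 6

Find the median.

3

Cumulative frequencies: 2, 5, 15, 36, 41, 59, 65
n = 65, so the median is the value in position (n+1)/2 = 33.
Position 33 falls at value 3.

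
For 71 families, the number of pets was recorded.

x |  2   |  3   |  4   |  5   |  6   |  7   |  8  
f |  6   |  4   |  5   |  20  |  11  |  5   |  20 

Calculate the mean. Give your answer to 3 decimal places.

Values: 2, 3, 4, 5, 6, 7, 8
Σfx = 6×2 + 4×3 + 5×4 + 20×5 + 11×6 + 5×7 + 20×8 = 405
n = Σf = 71
Mean = 405 / 71 = 5.7042

5.704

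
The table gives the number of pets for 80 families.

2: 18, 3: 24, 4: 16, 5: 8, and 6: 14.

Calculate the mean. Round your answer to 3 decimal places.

Values: 2, 3, 4, 5, 6
Σfx = 18×2 + 24×3 + 16×4 + 8×5 + 14×6 = 296
n = Σf = 80
Mean = 296 / 80 = 3.7000

3.700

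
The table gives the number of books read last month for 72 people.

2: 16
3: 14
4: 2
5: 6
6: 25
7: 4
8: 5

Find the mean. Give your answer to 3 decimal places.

4.583

Values: 2, 3, 4, 5, 6, 7, 8
Σfx = 16×2 + 14×3 + 2×4 + 6×5 + 25×6 + 4×7 + 5×8 = 330
n = Σf = 72
Mean = 330 / 72 = 4.5833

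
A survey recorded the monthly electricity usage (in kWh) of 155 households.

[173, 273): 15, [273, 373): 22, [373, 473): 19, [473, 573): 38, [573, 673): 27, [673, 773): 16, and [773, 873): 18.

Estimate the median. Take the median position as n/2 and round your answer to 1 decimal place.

Cumulative frequencies: 15, 37, 56, 94, 121, 137, 155
n = 155; position = n/2 = 77.5.
This falls in the class [473, 573): L = 473, F = 56, f = 38, h = 100.
Median ≈ 473 + ((77.5 − 56) / 38) × 100 = 529.5789

529.6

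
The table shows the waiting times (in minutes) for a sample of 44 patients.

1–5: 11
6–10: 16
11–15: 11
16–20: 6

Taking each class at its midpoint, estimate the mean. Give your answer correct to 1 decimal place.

Midpoints: 3, 8, 13, 18
Σfm = 11×3 + 16×8 + 11×13 + 6×18 = 412
n = Σf = 44
Mean = 412 / 44 = 9.3636

9.4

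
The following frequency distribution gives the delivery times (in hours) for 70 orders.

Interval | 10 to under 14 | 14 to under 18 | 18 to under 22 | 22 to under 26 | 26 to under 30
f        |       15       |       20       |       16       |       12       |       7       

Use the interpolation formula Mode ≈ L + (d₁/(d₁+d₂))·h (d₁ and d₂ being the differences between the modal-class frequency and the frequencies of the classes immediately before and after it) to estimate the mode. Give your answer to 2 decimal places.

16.22

Modal class: 14 to under 18 (highest frequency 20).
d₁ = 20 − 15 = 5, d₂ = 20 − 16 = 4
Mode ≈ 14 + (5/(5+4)) × 4 = 14 + 2.2222 = 16.2222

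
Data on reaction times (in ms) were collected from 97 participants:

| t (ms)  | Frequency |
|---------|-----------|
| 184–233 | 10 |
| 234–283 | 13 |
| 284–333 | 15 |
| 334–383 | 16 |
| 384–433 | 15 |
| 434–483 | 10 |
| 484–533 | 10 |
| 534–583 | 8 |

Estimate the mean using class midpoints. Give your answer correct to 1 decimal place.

371.9

Midpoints: 208.5, 258.5, 308.5, 358.5, 408.5, 458.5, 508.5, 558.5
Σfm = 10×208.5 + 13×258.5 + 15×308.5 + 16×358.5 + 15×408.5 + 10×458.5 + 10×508.5 + 8×558.5 = 36074.5
n = Σf = 97
Mean = 36074.5 / 97 = 371.9021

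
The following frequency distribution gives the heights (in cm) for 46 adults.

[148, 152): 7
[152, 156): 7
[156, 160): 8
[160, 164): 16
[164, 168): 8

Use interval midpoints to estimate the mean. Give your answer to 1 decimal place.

Midpoints: 150, 154, 158, 162, 166
Σfm = 7×150 + 7×154 + 8×158 + 16×162 + 8×166 = 7312
n = Σf = 46
Mean = 7312 / 46 = 158.9565

159.0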